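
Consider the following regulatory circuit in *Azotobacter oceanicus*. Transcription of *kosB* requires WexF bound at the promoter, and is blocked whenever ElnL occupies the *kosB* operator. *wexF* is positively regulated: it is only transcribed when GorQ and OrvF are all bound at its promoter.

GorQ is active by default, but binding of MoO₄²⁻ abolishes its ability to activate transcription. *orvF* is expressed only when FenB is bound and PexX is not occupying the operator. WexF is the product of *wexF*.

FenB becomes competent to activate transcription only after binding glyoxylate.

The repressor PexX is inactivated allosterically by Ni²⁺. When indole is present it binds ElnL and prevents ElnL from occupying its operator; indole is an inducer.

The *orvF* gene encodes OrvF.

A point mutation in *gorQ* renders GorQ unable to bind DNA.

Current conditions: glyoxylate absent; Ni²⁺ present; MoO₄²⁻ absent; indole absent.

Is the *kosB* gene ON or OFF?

OFF

Indole is absent, so ElnL is active.
GorQ is non-functional in this strain, so it has no effect.
Ni²⁺ is present, so PexX is inactive.
Glyoxylate is absent, so FenB is inactive.
Required activator FenB is absent, so *orvF* is not transcribed.
So OrvF is not produced.
Required activator GorQ is absent, so *wexF* is not transcribed.
So WexF is not produced.
With repressor ElnL bound, *kosB* is not transcribed.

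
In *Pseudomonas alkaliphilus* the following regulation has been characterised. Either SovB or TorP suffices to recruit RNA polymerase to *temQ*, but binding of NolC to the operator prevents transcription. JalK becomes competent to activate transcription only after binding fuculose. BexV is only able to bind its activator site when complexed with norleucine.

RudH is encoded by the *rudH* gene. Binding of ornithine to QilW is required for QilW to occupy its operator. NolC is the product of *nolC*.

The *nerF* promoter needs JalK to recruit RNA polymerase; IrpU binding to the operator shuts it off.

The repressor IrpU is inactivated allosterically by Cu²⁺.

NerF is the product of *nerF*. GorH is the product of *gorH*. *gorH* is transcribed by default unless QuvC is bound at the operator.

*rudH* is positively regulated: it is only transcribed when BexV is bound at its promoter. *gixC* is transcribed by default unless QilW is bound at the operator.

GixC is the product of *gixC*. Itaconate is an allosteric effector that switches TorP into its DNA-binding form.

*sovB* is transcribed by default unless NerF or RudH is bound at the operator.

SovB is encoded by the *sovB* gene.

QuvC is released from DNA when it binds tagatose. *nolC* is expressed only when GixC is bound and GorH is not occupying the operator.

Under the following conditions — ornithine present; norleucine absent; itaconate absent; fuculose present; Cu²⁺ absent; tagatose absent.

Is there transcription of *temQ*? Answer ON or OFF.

ON

Cu²⁺ is absent, so IrpU is active.
Fuculose is present, so JalK is active.
With repressor IrpU bound, *nerF* is not transcribed.
So NerF is not produced.
Norleucine is absent, so BexV is inactive.
Required activator BexV is absent, so *rudH* is not transcribed.
So RudH is not produced.
With no repressor bound, *sovB* is transcribed.
So SovB is produced and active.
Ornithine is present, so QilW is active.
With repressor QilW bound, *gixC* is not transcribed.
So GixC is not produced.
Tagatose is absent, so QuvC is active.
With repressor QuvC bound, *gorH* is not transcribed.
So GorH is not produced.
Required activator GixC is absent, so *nolC* is not transcribed.
So NolC is not produced.
Itaconate is absent, so TorP is inactive.
Activator SovB is present, so *temQ* is transcribed.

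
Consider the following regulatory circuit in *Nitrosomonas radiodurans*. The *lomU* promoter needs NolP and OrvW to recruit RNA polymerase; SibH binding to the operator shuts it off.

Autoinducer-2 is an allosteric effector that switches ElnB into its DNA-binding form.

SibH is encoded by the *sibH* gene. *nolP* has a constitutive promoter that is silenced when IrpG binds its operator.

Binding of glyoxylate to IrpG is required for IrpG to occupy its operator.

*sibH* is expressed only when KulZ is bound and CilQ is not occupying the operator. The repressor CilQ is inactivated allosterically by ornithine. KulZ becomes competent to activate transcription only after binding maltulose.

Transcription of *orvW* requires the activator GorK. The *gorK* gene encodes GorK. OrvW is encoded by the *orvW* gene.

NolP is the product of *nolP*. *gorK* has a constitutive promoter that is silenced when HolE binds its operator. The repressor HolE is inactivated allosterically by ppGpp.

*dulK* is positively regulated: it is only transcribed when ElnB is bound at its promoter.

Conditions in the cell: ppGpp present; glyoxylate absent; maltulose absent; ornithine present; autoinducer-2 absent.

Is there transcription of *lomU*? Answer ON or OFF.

Glyoxylate is absent, so IrpG is inactive.
With no repressor bound, *nolP* is transcribed.
So NolP is produced and active.
Maltulose is absent, so KulZ is inactive.
Ornithine is present, so CilQ is inactive.
Required activator KulZ is absent, so *sibH* is not transcribed.
So SibH is not produced.
ppGpp is present, so HolE is inactive.
With no repressor bound, *gorK* is transcribed.
So GorK is produced and active.
No repressor is bound and GorK is active, so *orvW* is transcribed.
So OrvW is produced and active.
No repressor is bound and NolP and OrvW are active, so *lomU* is transcribed.

ON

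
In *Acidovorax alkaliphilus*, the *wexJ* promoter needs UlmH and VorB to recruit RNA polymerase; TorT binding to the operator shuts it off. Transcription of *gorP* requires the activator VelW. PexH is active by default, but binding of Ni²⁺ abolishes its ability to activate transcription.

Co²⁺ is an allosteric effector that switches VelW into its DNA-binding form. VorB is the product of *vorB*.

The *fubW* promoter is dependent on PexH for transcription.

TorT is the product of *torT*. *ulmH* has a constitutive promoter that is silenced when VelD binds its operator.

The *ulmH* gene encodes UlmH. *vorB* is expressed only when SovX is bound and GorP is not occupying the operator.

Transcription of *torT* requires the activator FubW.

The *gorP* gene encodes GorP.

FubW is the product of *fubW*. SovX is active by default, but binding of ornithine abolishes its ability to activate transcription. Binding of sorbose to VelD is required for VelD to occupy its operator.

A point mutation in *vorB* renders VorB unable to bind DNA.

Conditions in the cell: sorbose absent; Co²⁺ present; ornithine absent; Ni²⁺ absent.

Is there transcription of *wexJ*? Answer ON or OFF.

OFF

Ni²⁺ is absent, so PexH is active.
No repressor is bound and PexH is active, so *fubW* is transcribed.
So FubW is produced and active.
No repressor is bound and FubW is active, so *torT* is transcribed.
So TorT is produced and active.
Sorbose is absent, so VelD is inactive.
With no repressor bound, *ulmH* is transcribed.
So UlmH is produced and active.
VorB is non-functional in this strain, so it has no effect.
With repressor TorT bound, *wexJ* is not transcribed.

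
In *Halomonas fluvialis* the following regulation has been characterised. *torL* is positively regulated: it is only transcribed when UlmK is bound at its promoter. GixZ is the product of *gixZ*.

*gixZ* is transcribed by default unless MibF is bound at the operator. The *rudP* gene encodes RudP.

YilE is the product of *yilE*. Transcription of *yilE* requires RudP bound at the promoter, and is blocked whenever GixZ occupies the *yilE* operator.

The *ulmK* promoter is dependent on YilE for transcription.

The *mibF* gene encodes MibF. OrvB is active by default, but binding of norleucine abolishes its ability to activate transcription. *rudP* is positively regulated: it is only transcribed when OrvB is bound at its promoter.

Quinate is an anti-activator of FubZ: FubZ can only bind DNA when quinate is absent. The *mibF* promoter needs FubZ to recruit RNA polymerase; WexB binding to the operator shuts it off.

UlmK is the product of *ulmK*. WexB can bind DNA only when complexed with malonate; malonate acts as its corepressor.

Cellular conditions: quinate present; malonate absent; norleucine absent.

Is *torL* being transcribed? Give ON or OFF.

OFF

Quinate is present, so FubZ is inactive.
Malonate is absent, so WexB is inactive.
Required activator FubZ is absent, so *mibF* is not transcribed.
So MibF is not produced.
With no repressor bound, *gixZ* is transcribed.
So GixZ is produced and active.
Norleucine is absent, so OrvB is active.
No repressor is bound and OrvB is active, so *rudP* is transcribed.
So RudP is produced and active.
With repressor GixZ bound, *yilE* is not transcribed.
So YilE is not produced.
Required activator YilE is absent, so *ulmK* is not transcribed.
So UlmK is not produced.
Required activator UlmK is absent, so *torL* is not transcribed.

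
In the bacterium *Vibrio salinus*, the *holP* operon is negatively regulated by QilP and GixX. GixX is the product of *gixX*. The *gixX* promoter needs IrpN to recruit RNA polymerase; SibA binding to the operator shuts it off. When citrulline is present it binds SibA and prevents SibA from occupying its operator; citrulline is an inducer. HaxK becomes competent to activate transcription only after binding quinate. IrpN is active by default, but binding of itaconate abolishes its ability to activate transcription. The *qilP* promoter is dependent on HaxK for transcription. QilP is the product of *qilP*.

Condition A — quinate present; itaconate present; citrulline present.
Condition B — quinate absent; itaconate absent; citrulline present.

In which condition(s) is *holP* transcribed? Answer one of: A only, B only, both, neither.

Condition A:
Quinate is present, so HaxK is active.
No repressor is bound and HaxK is active, so *qilP* is transcribed.
So QilP is produced and active.
Itaconate is present, so IrpN is inactive.
Citrulline is present, so SibA is inactive.
Required activator IrpN is absent, so *gixX* is not transcribed.
So GixX is not produced.
With repressor QilP bound, *holP* is not transcribed.
→ *holP* is OFF in A.
Condition B:
Quinate is absent, so HaxK is inactive.
Required activator HaxK is absent, so *qilP* is not transcribed.
So QilP is not produced.
Itaconate is absent, so IrpN is active.
Citrulline is present, so SibA is inactive.
No repressor is bound and IrpN is active, so *gixX* is transcribed.
So GixX is produced and active.
With repressor GixX bound, *holP* is not transcribed.
→ *holP* is OFF in B.

neither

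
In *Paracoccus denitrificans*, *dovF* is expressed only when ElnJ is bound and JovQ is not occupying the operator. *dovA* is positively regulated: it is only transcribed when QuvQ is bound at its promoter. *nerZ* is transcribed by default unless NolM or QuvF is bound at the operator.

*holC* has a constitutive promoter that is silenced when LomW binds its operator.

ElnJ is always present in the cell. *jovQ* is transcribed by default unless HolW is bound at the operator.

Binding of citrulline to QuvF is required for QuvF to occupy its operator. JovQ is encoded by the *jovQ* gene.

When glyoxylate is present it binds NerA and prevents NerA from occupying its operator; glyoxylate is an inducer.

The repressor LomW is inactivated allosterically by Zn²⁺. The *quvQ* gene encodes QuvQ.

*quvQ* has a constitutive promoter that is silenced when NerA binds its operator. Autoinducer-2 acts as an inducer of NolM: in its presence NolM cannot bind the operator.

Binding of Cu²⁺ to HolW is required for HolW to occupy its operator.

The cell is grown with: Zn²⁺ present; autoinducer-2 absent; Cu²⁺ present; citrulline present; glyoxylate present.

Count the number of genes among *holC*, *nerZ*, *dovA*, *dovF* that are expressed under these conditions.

3

Zn²⁺ is present, so LomW is inactive.
With no repressor bound, *holC* is transcribed.
→ *holC* is ON.
Autoinducer-2 is absent, so NolM is active.
Citrulline is present, so QuvF is active.
With repressor NolM bound, *nerZ* is not transcribed.
→ *nerZ* is OFF.
Glyoxylate is present, so NerA is inactive.
With no repressor bound, *quvQ* is transcribed.
So QuvQ is produced and active.
No repressor is bound and QuvQ is active, so *dovA* is transcribed.
→ *dovA* is ON.
Cu²⁺ is present, so HolW is active.
With repressor HolW bound, *jovQ* is not transcribed.
So JovQ is not produced.
ElnJ is produced constitutively and is active.
No repressor is bound and ElnJ is active, so *dovF* is transcribed.
→ *dovF* is ON.
3 of the 4 genes are transcribed.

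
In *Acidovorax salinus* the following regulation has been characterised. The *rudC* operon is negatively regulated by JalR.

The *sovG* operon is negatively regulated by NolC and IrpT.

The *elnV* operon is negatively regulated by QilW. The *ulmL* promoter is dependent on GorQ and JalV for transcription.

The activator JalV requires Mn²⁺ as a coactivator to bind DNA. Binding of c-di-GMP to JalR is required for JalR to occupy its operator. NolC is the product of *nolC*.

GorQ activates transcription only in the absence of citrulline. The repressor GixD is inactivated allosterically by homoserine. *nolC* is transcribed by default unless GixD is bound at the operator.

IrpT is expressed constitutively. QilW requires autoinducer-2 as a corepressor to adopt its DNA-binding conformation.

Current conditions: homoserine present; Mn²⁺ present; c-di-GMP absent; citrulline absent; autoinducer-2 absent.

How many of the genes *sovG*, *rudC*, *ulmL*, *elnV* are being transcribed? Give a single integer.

3

Homoserine is present, so GixD is inactive.
With no repressor bound, *nolC* is transcribed.
So NolC is produced and active.
IrpT is produced constitutively and is active.
With repressor NolC bound, *sovG* is not transcribed.
→ *sovG* is OFF.
c-di-GMP is absent, so JalR is inactive.
With no repressor bound, *rudC* is transcribed.
→ *rudC* is ON.
Citrulline is absent, so GorQ is active.
Mn²⁺ is present, so JalV is active.
No repressor is bound and GorQ and JalV are active, so *ulmL* is transcribed.
→ *ulmL* is ON.
Autoinducer-2 is absent, so QilW is inactive.
With no repressor bound, *elnV* is transcribed.
→ *elnV* is ON.
3 of the 4 genes are transcribed.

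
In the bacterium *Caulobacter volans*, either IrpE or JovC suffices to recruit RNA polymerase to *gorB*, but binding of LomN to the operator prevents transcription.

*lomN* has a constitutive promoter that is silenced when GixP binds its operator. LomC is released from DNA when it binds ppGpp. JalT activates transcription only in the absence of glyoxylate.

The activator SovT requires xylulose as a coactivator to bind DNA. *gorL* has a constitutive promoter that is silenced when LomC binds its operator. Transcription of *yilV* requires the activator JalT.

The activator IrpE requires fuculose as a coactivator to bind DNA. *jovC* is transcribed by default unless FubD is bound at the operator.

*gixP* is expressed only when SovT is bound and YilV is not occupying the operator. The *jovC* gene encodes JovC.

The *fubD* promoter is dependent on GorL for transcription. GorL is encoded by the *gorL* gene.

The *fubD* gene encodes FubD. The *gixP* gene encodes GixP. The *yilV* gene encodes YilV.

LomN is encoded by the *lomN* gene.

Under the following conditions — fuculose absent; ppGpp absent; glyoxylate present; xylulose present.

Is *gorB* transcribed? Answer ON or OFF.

ON

Fuculose is absent, so IrpE is inactive.
Glyoxylate is present, so JalT is inactive.
Required activator JalT is absent, so *yilV* is not transcribed.
So YilV is not produced.
Xylulose is present, so SovT is active.
No repressor is bound and SovT is active, so *gixP* is transcribed.
So GixP is produced and active.
With repressor GixP bound, *lomN* is not transcribed.
So LomN is not produced.
ppGpp is absent, so LomC is active.
With repressor LomC bound, *gorL* is not transcribed.
So GorL is not produced.
Required activator GorL is absent, so *fubD* is not transcribed.
So FubD is not produced.
With no repressor bound, *jovC* is transcribed.
So JovC is produced and active.
Activator JovC is present, so *gorB* is transcribed.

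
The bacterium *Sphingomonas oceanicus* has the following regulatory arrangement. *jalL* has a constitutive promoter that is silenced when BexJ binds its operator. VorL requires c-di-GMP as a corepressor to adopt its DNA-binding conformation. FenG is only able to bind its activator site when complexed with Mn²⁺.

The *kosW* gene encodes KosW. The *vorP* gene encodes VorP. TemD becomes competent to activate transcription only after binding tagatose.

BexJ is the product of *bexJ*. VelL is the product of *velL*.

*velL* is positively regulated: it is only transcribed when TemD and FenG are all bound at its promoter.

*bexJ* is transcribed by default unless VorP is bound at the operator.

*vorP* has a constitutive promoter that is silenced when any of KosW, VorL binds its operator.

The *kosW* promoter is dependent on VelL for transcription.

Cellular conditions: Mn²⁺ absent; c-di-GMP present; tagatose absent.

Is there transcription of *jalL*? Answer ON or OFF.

Tagatose is absent, so TemD is inactive.
Mn²⁺ is absent, so FenG is inactive.
Required activator TemD is absent, so *velL* is not transcribed.
So VelL is not produced.
Required activator VelL is absent, so *kosW* is not transcribed.
So KosW is not produced.
c-di-GMP is present, so VorL is active.
With repressor VorL bound, *vorP* is not transcribed.
So VorP is not produced.
With no repressor bound, *bexJ* is transcribed.
So BexJ is produced and active.
With repressor BexJ bound, *jalL* is not transcribed.

OFF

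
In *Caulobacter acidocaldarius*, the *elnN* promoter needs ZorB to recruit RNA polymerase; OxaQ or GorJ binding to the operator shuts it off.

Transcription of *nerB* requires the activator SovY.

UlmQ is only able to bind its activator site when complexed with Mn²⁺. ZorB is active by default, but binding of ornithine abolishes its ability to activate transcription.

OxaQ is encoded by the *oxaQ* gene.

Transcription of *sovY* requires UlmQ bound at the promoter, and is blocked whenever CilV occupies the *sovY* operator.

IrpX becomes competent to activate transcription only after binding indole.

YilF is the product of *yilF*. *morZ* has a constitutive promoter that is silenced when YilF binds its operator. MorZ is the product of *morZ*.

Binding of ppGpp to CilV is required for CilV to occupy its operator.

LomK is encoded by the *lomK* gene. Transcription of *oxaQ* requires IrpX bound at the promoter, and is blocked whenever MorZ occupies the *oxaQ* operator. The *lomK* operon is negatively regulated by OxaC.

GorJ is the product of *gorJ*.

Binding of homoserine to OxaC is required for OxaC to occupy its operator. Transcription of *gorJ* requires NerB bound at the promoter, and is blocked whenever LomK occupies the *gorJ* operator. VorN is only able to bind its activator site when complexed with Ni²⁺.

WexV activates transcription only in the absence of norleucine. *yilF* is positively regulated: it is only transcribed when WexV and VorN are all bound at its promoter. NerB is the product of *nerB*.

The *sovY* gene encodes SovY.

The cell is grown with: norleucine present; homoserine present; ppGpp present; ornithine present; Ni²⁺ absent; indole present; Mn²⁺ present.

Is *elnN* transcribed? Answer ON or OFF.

Indole is present, so IrpX is active.
Norleucine is present, so WexV is inactive.
Ni²⁺ is absent, so VorN is inactive.
Required activator WexV is absent, so *yilF* is not transcribed.
So YilF is not produced.
With no repressor bound, *morZ* is transcribed.
So MorZ is produced and active.
With repressor MorZ bound, *oxaQ* is not transcribed.
So OxaQ is not produced.
Ornithine is present, so ZorB is inactive.
Mn²⁺ is present, so UlmQ is active.
ppGpp is present, so CilV is active.
With repressor CilV bound, *sovY* is not transcribed.
So SovY is not produced.
Required activator SovY is absent, so *nerB* is not transcribed.
So NerB is not produced.
Homoserine is present, so OxaC is active.
With repressor OxaC bound, *lomK* is not transcribed.
So LomK is not produced.
Required activator NerB is absent, so *gorJ* is not transcribed.
So GorJ is not produced.
Required activator ZorB is absent, so *elnN* is not transcribed.

OFF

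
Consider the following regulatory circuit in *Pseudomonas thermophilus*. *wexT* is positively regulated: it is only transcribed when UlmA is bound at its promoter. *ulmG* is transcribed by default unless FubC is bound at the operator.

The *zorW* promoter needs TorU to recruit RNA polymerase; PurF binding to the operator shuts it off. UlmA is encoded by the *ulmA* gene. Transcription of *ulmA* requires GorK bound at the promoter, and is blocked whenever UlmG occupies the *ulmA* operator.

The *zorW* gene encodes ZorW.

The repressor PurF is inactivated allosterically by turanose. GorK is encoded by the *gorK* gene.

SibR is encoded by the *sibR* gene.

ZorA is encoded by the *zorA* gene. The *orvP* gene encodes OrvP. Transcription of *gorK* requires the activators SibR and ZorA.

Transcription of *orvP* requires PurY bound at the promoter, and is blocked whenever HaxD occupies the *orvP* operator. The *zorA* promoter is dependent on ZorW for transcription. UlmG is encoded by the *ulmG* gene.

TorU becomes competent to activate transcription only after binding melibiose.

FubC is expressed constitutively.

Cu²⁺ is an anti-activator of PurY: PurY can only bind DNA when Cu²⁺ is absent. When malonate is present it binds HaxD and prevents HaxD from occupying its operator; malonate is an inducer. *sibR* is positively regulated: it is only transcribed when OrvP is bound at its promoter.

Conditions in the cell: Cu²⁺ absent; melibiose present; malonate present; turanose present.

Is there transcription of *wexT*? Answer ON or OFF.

ON

Malonate is present, so HaxD is inactive.
Cu²⁺ is absent, so PurY is active.
No repressor is bound and PurY is active, so *orvP* is transcribed.
So OrvP is produced and active.
No repressor is bound and OrvP is active, so *sibR* is transcribed.
So SibR is produced and active.
Melibiose is present, so TorU is active.
Turanose is present, so PurF is inactive.
No repressor is bound and TorU is active, so *zorW* is transcribed.
So ZorW is produced and active.
No repressor is bound and ZorW is active, so *zorA* is transcribed.
So ZorA is produced and active.
No repressor is bound and SibR and ZorA are active, so *gorK* is transcribed.
So GorK is produced and active.
FubC is produced constitutively and is active.
With repressor FubC bound, *ulmG* is not transcribed.
So UlmG is not produced.
No repressor is bound and GorK is active, so *ulmA* is transcribed.
So UlmA is produced and active.
No repressor is bound and UlmA is active, so *wexT* is transcribed.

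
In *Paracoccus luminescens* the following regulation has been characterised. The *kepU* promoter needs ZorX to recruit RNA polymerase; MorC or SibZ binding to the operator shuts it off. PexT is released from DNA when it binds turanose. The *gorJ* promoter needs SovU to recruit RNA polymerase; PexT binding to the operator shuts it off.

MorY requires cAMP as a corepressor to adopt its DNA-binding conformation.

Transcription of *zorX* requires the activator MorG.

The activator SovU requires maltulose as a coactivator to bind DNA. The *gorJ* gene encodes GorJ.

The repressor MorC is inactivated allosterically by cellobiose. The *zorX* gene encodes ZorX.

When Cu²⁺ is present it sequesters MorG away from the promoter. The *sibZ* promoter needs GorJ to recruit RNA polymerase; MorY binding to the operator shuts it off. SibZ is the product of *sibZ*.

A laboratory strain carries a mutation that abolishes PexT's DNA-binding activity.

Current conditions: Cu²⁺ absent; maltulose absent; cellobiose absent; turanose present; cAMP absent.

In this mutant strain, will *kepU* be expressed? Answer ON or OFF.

Cellobiose is absent, so MorC is active.
cAMP is absent, so MorY is inactive.
PexT is non-functional in this strain, so it has no effect.
Maltulose is absent, so SovU is inactive.
Required activator SovU is absent, so *gorJ* is not transcribed.
So GorJ is not produced.
Required activator GorJ is absent, so *sibZ* is not transcribed.
So SibZ is not produced.
Cu²⁺ is absent, so MorG is active.
No repressor is bound and MorG is active, so *zorX* is transcribed.
So ZorX is produced and active.
With repressor MorC bound, *kepU* is not transcribed.

OFF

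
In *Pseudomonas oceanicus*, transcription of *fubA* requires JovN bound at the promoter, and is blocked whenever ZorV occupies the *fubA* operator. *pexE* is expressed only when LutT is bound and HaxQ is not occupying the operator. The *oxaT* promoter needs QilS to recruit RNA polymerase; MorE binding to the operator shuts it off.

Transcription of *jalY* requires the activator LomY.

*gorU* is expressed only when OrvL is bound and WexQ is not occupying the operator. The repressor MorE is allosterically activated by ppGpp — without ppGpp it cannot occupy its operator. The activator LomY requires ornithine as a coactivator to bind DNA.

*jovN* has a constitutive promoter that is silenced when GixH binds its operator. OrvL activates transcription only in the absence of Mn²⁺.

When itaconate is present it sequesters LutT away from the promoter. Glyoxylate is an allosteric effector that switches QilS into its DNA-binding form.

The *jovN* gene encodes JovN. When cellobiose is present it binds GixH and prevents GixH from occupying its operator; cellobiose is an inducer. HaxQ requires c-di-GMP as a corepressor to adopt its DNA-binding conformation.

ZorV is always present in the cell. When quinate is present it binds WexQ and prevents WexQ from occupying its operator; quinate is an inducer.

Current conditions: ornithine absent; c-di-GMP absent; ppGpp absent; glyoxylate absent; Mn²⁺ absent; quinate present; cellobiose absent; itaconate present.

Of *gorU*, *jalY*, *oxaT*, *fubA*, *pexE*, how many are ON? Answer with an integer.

1

Mn²⁺ is absent, so OrvL is active.
Quinate is present, so WexQ is inactive.
No repressor is bound and OrvL is active, so *gorU* is transcribed.
→ *gorU* is ON.
Ornithine is absent, so LomY is inactive.
Required activator LomY is absent, so *jalY* is not transcribed.
→ *jalY* is OFF.
ppGpp is absent, so MorE is inactive.
Glyoxylate is absent, so QilS is inactive.
Required activator QilS is absent, so *oxaT* is not transcribed.
→ *oxaT* is OFF.
ZorV is produced constitutively and is active.
Cellobiose is absent, so GixH is active.
With repressor GixH bound, *jovN* is not transcribed.
So JovN is not produced.
With repressor ZorV bound, *fubA* is not transcribed.
→ *fubA* is OFF.
Itaconate is present, so LutT is inactive.
c-di-GMP is absent, so HaxQ is inactive.
Required activator LutT is absent, so *pexE* is not transcribed.
→ *pexE* is OFF.
1 of the 5 genes is transcribed.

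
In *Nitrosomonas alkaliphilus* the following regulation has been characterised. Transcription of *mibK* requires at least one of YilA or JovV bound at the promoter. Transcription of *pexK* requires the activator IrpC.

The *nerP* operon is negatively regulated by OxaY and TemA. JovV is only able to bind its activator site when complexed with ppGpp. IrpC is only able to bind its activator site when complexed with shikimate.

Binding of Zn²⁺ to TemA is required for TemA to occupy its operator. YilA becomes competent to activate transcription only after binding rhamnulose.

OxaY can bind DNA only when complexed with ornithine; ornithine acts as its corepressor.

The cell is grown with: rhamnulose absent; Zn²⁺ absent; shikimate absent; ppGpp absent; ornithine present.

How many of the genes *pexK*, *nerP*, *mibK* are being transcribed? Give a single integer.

Shikimate is absent, so IrpC is inactive.
Required activator IrpC is absent, so *pexK* is not transcribed.
→ *pexK* is OFF.
Ornithine is present, so OxaY is active.
Zn²⁺ is absent, so TemA is inactive.
With repressor OxaY bound, *nerP* is not transcribed.
→ *nerP* is OFF.
Rhamnulose is absent, so YilA is inactive.
ppGpp is absent, so JovV is inactive.
No activator is available at the *mibK* promoter, so *mibK* is not transcribed.
→ *mibK* is OFF.
0 of the 3 genes are transcribed.

0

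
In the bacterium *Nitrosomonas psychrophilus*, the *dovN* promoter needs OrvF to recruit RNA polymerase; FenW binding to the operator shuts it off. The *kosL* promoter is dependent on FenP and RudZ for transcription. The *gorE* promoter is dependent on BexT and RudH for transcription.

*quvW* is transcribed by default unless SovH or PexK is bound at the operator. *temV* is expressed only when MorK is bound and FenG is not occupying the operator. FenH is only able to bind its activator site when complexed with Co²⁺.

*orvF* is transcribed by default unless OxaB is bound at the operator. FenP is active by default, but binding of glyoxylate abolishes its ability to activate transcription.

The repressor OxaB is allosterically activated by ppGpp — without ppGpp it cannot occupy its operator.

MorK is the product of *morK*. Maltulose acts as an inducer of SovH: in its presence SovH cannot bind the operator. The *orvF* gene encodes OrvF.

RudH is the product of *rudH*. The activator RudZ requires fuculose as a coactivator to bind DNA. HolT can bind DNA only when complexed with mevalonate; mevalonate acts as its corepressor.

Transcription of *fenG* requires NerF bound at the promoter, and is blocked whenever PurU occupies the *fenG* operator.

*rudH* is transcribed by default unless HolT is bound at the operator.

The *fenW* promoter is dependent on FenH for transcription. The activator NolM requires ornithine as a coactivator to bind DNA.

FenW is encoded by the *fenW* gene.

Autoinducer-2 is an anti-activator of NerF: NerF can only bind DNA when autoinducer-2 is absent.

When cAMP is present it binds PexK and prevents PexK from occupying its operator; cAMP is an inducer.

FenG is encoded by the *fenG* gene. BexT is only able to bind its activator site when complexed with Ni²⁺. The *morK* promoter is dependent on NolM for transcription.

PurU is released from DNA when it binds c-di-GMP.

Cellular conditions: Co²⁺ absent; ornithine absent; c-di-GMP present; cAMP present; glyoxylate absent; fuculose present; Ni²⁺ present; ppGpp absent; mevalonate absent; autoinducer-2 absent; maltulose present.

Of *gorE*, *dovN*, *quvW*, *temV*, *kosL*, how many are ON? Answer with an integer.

4

Ni²⁺ is present, so BexT is active.
Mevalonate is absent, so HolT is inactive.
With no repressor bound, *rudH* is transcribed.
So RudH is produced and active.
No repressor is bound and BexT and RudH are active, so *gorE* is transcribed.
→ *gorE* is ON.
ppGpp is absent, so OxaB is inactive.
With no repressor bound, *orvF* is transcribed.
So OrvF is produced and active.
Co²⁺ is absent, so FenH is inactive.
Required activator FenH is absent, so *fenW* is not transcribed.
So FenW is not produced.
No repressor is bound and OrvF is active, so *dovN* is transcribed.
→ *dovN* is ON.
Maltulose is present, so SovH is inactive.
cAMP is present, so PexK is inactive.
With no repressor bound, *quvW* is transcribed.
→ *quvW* is ON.
Ornithine is absent, so NolM is inactive.
Required activator NolM is absent, so *morK* is not transcribed.
So MorK is not produced.
Autoinducer-2 is absent, so NerF is active.
c-di-GMP is present, so PurU is inactive.
No repressor is bound and NerF is active, so *fenG* is transcribed.
So FenG is produced and active.
With repressor FenG bound, *temV* is not transcribed.
→ *temV* is OFF.
Glyoxylate is absent, so FenP is active.
Fuculose is present, so RudZ is active.
No repressor is bound and FenP and RudZ are active, so *kosL* is transcribed.
→ *kosL* is ON.
4 of the 5 genes are transcribed.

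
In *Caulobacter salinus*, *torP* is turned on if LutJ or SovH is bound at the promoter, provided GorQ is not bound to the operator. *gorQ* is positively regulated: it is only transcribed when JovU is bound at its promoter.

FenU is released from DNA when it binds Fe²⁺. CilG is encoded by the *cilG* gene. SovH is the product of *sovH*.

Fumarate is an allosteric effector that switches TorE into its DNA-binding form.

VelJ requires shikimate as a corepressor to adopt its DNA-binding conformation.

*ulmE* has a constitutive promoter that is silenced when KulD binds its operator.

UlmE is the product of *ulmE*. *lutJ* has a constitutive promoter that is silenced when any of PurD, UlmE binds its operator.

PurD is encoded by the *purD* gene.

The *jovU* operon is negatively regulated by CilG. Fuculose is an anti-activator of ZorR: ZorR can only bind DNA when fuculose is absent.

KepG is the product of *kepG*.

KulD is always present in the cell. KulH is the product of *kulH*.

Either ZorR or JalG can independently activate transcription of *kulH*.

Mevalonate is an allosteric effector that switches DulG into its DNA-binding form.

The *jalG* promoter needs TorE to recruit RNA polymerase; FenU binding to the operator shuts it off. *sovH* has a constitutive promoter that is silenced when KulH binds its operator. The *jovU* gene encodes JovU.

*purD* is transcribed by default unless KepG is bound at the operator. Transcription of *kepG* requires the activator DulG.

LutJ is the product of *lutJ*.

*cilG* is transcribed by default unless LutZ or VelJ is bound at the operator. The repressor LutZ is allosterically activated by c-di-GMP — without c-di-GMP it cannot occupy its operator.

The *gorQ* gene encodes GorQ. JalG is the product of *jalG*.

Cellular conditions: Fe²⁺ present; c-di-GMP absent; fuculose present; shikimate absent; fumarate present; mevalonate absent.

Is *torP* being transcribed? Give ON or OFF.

Mevalonate is absent, so DulG is inactive.
Required activator DulG is absent, so *kepG* is not transcribed.
So KepG is not produced.
With no repressor bound, *purD* is transcribed.
So PurD is produced and active.
KulD is produced constitutively and is active.
With repressor KulD bound, *ulmE* is not transcribed.
So UlmE is not produced.
With repressor PurD bound, *lutJ* is not transcribed.
So LutJ is not produced.
c-di-GMP is absent, so LutZ is inactive.
Shikimate is absent, so VelJ is inactive.
With no repressor bound, *cilG* is transcribed.
So CilG is produced and active.
With repressor CilG bound, *jovU* is not transcribed.
So JovU is not produced.
Required activator JovU is absent, so *gorQ* is not transcribed.
So GorQ is not produced.
Fuculose is present, so ZorR is inactive.
Fe²⁺ is present, so FenU is inactive.
Fumarate is present, so TorE is active.
No repressor is bound and TorE is active, so *jalG* is transcribed.
So JalG is produced and active.
Activator JalG is present, so *kulH* is transcribed.
So KulH is produced and active.
With repressor KulH bound, *sovH* is not transcribed.
So SovH is not produced.
No activator is available at the *torP* promoter, so *torP* is not transcribed.

OFF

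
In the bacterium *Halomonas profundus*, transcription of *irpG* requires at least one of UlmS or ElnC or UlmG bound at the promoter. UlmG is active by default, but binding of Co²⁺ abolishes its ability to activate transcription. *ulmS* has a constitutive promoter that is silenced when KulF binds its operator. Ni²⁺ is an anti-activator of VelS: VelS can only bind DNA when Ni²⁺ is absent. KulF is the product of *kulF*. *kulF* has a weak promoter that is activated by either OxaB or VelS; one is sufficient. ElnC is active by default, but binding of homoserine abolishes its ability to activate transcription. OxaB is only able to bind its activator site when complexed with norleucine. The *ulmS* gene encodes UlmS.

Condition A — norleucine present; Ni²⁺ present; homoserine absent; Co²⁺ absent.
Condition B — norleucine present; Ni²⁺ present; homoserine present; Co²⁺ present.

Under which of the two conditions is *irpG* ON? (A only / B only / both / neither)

Condition A:
Norleucine is present, so OxaB is active.
Ni²⁺ is present, so VelS is inactive.
Activator OxaB is present, so *kulF* is transcribed.
So KulF is produced and active.
With repressor KulF bound, *ulmS* is not transcribed.
So UlmS is not produced.
Homoserine is absent, so ElnC is active.
Co²⁺ is absent, so UlmG is active.
Activator ElnC is present, so *irpG* is transcribed.
→ *irpG* is ON in A.
Condition B:
Norleucine is present, so OxaB is active.
Ni²⁺ is present, so VelS is inactive.
Activator OxaB is present, so *kulF* is transcribed.
So KulF is produced and active.
With repressor KulF bound, *ulmS* is not transcribed.
So UlmS is not produced.
Homoserine is present, so ElnC is inactive.
Co²⁺ is present, so UlmG is inactive.
No activator is available at the *irpG* promoter, so *irpG* is not transcribed.
→ *irpG* is OFF in B.

A only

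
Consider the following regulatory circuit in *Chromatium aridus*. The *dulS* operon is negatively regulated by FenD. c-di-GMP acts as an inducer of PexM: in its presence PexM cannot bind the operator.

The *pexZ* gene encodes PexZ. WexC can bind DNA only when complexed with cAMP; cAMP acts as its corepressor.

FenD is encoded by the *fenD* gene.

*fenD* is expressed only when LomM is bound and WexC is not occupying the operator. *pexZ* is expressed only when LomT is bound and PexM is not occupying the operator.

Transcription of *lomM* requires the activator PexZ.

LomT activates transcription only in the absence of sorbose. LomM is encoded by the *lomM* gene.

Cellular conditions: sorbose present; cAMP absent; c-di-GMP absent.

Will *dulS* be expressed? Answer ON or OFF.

ON

Sorbose is present, so LomT is inactive.
c-di-GMP is absent, so PexM is active.
With repressor PexM bound, *pexZ* is not transcribed.
So PexZ is not produced.
Required activator PexZ is absent, so *lomM* is not transcribed.
So LomM is not produced.
cAMP is absent, so WexC is inactive.
Required activator LomM is absent, so *fenD* is not transcribed.
So FenD is not produced.
With no repressor bound, *dulS* is transcribed.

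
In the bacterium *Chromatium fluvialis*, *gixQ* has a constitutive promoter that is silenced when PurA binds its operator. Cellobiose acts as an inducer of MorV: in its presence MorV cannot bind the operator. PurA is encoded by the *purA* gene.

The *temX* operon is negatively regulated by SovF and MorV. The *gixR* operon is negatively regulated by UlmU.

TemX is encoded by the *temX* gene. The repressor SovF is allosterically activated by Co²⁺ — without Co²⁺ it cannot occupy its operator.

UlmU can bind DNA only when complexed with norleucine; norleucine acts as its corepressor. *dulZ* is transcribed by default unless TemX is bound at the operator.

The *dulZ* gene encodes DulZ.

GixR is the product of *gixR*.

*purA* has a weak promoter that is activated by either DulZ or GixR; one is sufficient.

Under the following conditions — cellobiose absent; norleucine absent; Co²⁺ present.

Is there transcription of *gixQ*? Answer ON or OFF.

Co²⁺ is present, so SovF is active.
Cellobiose is absent, so MorV is active.
With repressor SovF bound, *temX* is not transcribed.
So TemX is not produced.
With no repressor bound, *dulZ* is transcribed.
So DulZ is produced and active.
Norleucine is absent, so UlmU is inactive.
With no repressor bound, *gixR* is transcribed.
So GixR is produced and active.
Activator DulZ is present, so *purA* is transcribed.
So PurA is produced and active.
With repressor PurA bound, *gixQ* is not transcribed.

OFF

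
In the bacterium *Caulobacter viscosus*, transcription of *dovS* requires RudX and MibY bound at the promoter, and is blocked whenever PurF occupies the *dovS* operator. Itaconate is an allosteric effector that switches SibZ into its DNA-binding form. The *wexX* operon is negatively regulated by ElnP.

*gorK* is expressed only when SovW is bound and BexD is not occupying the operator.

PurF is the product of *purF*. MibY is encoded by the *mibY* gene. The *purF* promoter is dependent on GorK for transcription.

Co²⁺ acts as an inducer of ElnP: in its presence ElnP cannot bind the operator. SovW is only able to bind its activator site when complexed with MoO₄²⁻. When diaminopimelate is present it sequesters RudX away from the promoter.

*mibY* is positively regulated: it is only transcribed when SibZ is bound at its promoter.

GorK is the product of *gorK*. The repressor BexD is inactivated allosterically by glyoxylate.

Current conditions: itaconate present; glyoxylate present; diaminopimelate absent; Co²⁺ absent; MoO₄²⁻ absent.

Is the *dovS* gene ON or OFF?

ON

Glyoxylate is present, so BexD is inactive.
MoO₄²⁻ is absent, so SovW is inactive.
Required activator SovW is absent, so *gorK* is not transcribed.
So GorK is not produced.
Required activator GorK is absent, so *purF* is not transcribed.
So PurF is not produced.
Diaminopimelate is absent, so RudX is active.
Itaconate is present, so SibZ is active.
No repressor is bound and SibZ is active, so *mibY* is transcribed.
So MibY is produced and active.
No repressor is bound and RudX and MibY are active, so *dovS* is transcribed.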